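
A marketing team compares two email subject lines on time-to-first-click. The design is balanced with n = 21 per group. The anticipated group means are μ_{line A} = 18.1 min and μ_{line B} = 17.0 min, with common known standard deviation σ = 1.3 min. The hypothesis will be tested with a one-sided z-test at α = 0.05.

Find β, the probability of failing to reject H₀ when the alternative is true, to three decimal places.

β ≈ 0.136

Standardized effect: d = |μ_{line A} − μ_{line B}| / σ = |18.1 − 17.0| / 1.3 = 0.8462
Noncentrality parameter: δ = d·√(n/2) = 0.8462 × √(21/2) = 2.7419
One-sided α = 0.05 → critical value z_{0.05} = 1.645.
Power = Φ(δ − 1.645) = Φ(1.097) = 0.8637.
Type II error: β = 1 − power = 1 − 0.8637 = 0.1363.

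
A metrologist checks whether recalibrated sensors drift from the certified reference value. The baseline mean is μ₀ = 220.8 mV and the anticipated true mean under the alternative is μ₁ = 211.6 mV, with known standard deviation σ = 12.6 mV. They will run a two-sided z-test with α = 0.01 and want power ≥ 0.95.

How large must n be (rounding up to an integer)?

Standardized effect: d = |μ₁ − μ₀| / σ = |211.6 − 220.8| / 12.6 = 0.7302
Set Φ(δ − 2.576) = 0.95; then δ − 2.576 = Φ⁻¹(0.95) = 1.645, giving δ = 4.221.
(For δ > 0 the lower-tail rejection region contributes negligibly to power, so the one-term inversion is standard.)
δ = d·√n ⇒ n = (δ/d)² = (4.221 / 0.7302)² = 33.41.
Round up to the next whole unit.

n = 34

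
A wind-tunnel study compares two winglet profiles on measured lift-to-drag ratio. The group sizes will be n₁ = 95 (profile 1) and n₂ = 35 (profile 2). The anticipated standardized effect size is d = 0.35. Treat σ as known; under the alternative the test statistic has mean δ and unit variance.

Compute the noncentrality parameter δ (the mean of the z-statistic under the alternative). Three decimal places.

δ = d / √(1/n₁ + 1/n₂) = 0.35 / √(1/95 + 1/35) = 1.7701

δ ≈ 1.770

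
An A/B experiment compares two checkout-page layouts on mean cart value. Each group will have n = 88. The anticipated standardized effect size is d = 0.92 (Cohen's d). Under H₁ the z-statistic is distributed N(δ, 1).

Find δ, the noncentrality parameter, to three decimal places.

δ = d·√(n/2) = 0.92 × √(88/2) = 6.1026

δ ≈ 6.103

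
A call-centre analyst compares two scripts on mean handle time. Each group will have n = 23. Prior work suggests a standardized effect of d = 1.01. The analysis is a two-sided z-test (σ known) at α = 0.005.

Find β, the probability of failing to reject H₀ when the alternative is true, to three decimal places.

β ≈ 0.268

Noncentrality parameter: δ = d·√(n/2) = 1.01 × √(23/2) = 3.4251
Critical value for a two-sided test at α = 0.005: z_{α/2} = 2.807.
Power = Φ(δ − 2.807) + Φ(−δ − 2.807) = Φ(0.618) + Φ(-6.232) = 0.7317 + 0.0000 = 0.7317.
Type II error: β = 1 − power = 1 − 0.7317 = 0.2683.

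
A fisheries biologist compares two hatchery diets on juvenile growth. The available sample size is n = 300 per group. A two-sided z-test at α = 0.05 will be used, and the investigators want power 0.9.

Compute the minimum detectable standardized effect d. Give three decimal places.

Need Φ(δ − 1.960) = 0.9, so δ = 1.960 + 1.282 = 3.242.
(Lower-tail contribution to power is negligible for δ > 0.)
δ = d·√(n/2) ⇒ d = δ/√(n/2) = 3.242/√(300/2) = 0.2647.

d ≈ 0.265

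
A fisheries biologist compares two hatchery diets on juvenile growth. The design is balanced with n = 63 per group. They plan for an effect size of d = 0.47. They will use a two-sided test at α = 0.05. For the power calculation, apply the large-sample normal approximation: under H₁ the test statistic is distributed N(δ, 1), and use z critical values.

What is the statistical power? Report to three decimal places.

Noncentrality parameter: δ = d·√(n/2) = 0.47 × √(63/2) = 2.6379
Critical value for a two-sided test at α = 0.05: z_{α/2} = 1.960.
Power = Φ(δ − 1.960) + Φ(−δ − 1.960) = Φ(0.678) + Φ(-4.598) = 0.7511 + 0.0000 = 0.7511.

Power ≈ 0.751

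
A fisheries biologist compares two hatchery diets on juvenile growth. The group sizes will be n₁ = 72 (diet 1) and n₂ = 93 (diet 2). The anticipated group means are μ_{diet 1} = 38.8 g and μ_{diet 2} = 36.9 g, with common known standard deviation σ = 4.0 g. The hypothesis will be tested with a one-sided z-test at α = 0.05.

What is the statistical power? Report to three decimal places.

Standardized effect: d = |μ_{diet 1} − μ_{diet 2}| / σ = |38.8 − 36.9| / 4.0 = 0.4750
Noncentrality parameter: δ = d / √(1/n₁ + 1/n₂) = 0.4750 / √(1/72 + 1/93) = 3.0259
One-sided α = 0.05 → critical value z_{0.05} = 1.645.
Power = P(Z > 1.645 − δ) = Φ(1.381) = 0.9164.

Power ≈ 0.916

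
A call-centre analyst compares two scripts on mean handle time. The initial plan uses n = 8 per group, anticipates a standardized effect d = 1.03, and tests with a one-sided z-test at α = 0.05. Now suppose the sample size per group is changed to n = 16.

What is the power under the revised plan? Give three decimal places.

With n = 16 per group: δ = d·√(n/2) = 1.03 × √(16/2) = 2.9133. Critical value z_{0.05} = 1.645.
Revised power = P(Z > 1.645 − δ) = Φ(1.268) = 0.8977.

Power ≈ 0.898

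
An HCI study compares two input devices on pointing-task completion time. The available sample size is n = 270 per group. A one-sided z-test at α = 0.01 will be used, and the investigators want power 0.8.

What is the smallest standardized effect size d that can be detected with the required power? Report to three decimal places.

Need Φ(δ − 2.326) = 0.8, so δ = 2.326 + 0.842 = 3.168.
δ = d·√(n/2) ⇒ d = δ/√(n/2) = 3.168/√(270/2) = 0.2727.

d ≈ 0.273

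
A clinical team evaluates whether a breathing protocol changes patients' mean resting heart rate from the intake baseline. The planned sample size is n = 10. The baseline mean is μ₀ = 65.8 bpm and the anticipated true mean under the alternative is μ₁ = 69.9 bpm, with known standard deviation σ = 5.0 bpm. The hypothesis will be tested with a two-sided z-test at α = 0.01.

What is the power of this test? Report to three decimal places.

Power ≈ 0.507

Standardized effect: d = |μ₁ − μ₀| / σ = |69.9 − 65.8| / 5.0 = 0.8200
Noncentrality parameter: δ = d·√n = 0.8200 × √10 = 2.5931
Two-sided α = 0.01 → critical value z_{0.005} = 2.576.
Power = Φ(δ − 2.576) + Φ(−δ − 2.576) = Φ(0.017) + Φ(-5.169) = 0.5069 + 0.0000 = 0.5069.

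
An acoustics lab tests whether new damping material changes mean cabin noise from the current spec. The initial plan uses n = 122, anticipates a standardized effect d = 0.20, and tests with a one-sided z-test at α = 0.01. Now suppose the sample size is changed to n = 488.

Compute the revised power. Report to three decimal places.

With n = 488: δ = d·√n = 0.20 × √488 = 4.4181. Critical value z_{0.01} = 2.326.
Revised power = P(Z > 2.326 − δ) = Φ(2.092) = 0.9818.

Power ≈ 0.982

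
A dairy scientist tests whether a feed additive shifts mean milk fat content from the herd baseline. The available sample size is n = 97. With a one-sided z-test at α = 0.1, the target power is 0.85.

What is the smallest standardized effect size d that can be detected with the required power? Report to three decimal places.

d ≈ 0.235

Required noncentrality: δ = z_{0.1} + z_{0.15} = 1.282 + 1.036 = 2.318.
δ = d·√n ⇒ d = δ/√n = 2.318/√97 = 0.2354.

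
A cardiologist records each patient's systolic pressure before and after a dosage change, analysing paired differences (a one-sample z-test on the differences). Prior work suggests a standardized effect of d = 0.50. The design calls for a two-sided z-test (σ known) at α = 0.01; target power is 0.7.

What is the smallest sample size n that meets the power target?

For power 0.7 need Φ(δ − z_{0.005}) = 0.7, so δ = z_{0.005} + z_{0.30} = 2.576 + 0.524 = 3.100.
(The Φ(−δ − z_{α/2}) term is vanishingly small for δ > 0 and is dropped in the standard sample-size formula.)
δ = d·√n ⇒ n = (δ/d)² = (3.100 / 0.50)² = 38.45.
Round up to the next whole unit.

n = 39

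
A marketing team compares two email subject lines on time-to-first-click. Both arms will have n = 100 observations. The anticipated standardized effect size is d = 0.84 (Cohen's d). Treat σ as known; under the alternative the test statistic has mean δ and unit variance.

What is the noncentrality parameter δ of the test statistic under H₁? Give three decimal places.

δ ≈ 5.940

The noncentrality parameter scales effect size by the design's sample-size factor: δ = d·√(n/2) = 0.84 × √(100/2) = 5.9397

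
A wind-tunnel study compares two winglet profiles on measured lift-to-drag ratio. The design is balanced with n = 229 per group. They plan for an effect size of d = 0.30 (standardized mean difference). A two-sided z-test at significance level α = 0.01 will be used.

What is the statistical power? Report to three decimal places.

Power ≈ 0.737

Noncentrality parameter: δ = d·√(n/2) = 0.30 × √(229/2) = 3.2101
Critical value for a two-sided test at α = 0.01: z_{α/2} = 2.576.
Power = Φ(δ − 2.576) + Φ(−δ − 2.576) = Φ(0.634) + Φ(-5.786) = 0.7371 + 0.0000 = 0.7371.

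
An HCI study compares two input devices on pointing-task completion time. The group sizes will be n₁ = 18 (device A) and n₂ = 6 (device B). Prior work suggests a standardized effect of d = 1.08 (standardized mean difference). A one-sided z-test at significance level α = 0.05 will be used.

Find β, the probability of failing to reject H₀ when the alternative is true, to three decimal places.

β ≈ 0.259

Noncentrality parameter: δ = d / √(1/n₁ + 1/n₂) = 1.08 / √(1/18 + 1/6) = 2.2910
One-sided α = 0.05 → critical value z_{0.05} = 1.645.
Power = P(Z > 1.645 − δ) = Φ(0.646) = 0.7409.
Type II error: β = 1 − power = 1 − 0.7409 = 0.2591.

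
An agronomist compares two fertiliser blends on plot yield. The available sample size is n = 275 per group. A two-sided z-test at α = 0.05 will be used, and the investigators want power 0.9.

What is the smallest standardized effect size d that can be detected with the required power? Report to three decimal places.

Need Φ(δ − 1.960) = 0.9, so δ = 1.960 + 1.282 = 3.242.
(The second rejection-region term Φ(−δ − z_{α/2}) is negligible and dropped.)
δ = d·√(n/2) ⇒ d = δ/√(n/2) = 3.242/√(275/2) = 0.2764.

d ≈ 0.276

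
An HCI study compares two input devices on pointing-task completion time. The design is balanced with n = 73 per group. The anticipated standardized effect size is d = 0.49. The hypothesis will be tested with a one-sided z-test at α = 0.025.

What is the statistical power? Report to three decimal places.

Power ≈ 0.841

Noncentrality parameter: δ = d·√(n/2) = 0.49 × √(73/2) = 2.9603
One-sided α = 0.025 → critical value z_{0.025} = 1.960.
Power = P(Z > 1.960 − δ) = Φ(1.000) = 0.8414.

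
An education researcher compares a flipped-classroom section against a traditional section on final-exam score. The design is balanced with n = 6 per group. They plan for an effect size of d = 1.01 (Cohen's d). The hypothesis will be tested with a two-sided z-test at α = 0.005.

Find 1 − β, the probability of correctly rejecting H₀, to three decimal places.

Power ≈ 0.145

Noncentrality parameter: δ = d·√(n/2) = 1.01 × √(6/2) = 1.7494
Two-sided α = 0.005 → critical value z_{0.0025} = 2.807.
Power = Φ(δ − 2.807) + Φ(−δ − 2.807) = Φ(-1.058) + Φ(-4.556) = 0.1451 + 0.0000 = 0.1451.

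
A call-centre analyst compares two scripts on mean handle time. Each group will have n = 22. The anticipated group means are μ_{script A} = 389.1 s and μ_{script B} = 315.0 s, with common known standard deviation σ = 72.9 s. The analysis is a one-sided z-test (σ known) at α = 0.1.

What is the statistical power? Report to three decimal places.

Standardized effect: d = |μ_{script A} − μ_{script B}| / σ = |389.1 − 315.0| / 72.9 = 1.0165
Noncentrality parameter: δ = d·√(n/2) = 1.0165 × √(22/2) = 3.3712
One-sided α = 0.1 → critical value z_{0.1} = 1.282.
Power = P(Z > 1.282 − δ) = Φ(2.090) = 0.9817.

Power ≈ 0.982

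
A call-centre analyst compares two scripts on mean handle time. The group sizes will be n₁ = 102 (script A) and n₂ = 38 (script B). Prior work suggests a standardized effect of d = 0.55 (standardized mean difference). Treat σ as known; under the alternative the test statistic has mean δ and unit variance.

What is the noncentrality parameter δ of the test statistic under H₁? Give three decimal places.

δ = d / √(1/n₁ + 1/n₂) = 0.55 / √(1/102 + 1/38) = 2.8939

δ ≈ 2.894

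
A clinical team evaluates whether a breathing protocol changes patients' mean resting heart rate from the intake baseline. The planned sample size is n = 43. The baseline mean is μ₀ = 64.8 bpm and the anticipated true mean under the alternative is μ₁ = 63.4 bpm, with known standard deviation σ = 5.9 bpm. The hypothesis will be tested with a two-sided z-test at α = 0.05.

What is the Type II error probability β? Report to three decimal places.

Standardized effect: d = |μ₁ − μ₀| / σ = |63.4 − 64.8| / 5.9 = 0.2373
Noncentrality parameter: δ = d·√n = 0.2373 × √43 = 1.5560
Critical value for a two-sided test at α = 0.05: z_{α/2} = 1.960.
Power = Φ(δ − 1.960) + Φ(−δ − 1.960) = Φ(-0.404) + Φ(-3.516) = 0.3431 + 0.0002 = 0.3433.
Type II error: β = 1 − power = 1 − 0.3433 = 0.6567.

β ≈ 0.657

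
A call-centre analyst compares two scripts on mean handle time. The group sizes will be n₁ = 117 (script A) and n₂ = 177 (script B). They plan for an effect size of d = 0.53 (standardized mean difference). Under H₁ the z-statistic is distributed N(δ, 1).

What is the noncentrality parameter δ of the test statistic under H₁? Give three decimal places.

δ ≈ 4.448

δ = d / √(1/n₁ + 1/n₂) = 0.53 / √(1/117 + 1/177) = 4.4482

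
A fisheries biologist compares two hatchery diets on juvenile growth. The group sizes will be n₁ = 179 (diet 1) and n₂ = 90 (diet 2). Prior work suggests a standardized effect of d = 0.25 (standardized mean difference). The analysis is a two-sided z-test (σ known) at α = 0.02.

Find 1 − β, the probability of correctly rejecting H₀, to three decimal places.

Power ≈ 0.348

Noncentrality parameter: δ = d / √(1/n₁ + 1/n₂) = 0.25 / √(1/179 + 1/90) = 1.9347
Two-sided α = 0.02 → critical value z_{0.01} = 2.326.
Power = Φ(δ − 2.326) + Φ(−δ − 2.326) = Φ(-0.392) + Φ(-4.261) = 0.3477 + 0.0000 = 0.3477.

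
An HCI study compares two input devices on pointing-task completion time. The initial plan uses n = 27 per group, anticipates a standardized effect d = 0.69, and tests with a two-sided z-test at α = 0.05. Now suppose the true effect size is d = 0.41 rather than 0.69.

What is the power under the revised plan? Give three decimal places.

Power ≈ 0.325

With d = 0.41: δ = d·√(n/2) = 0.41 × √(27/2) = 1.5064. Critical value z_{0.025} = 1.960.
Revised power = Φ(δ − 1.960) + Φ(−δ − 1.960) = Φ(-0.454) + Φ(-3.466) = 0.3251 + 0.0003 = 0.3253.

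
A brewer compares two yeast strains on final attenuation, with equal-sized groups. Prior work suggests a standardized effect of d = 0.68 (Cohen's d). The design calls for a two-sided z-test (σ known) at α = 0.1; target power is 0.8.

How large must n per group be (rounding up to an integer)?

For power 0.8 need Φ(δ − z_{0.05}) = 0.8, so δ = z_{0.05} + z_{0.20} = 1.645 + 0.842 = 2.486.
(For δ > 0 the lower-tail rejection region contributes negligibly to power, so the one-term inversion is standard.)
δ = d·√(n/2) ⇒ n = 2(δ/d)² = 2 × (2.486 / 0.68)² = 26.74.
Rounding up, n = 27 per group.

n = 27 per group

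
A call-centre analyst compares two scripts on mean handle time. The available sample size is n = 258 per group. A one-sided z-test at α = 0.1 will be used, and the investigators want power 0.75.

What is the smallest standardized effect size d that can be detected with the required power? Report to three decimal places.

Required noncentrality: δ = z_{0.1} + z_{0.25} = 1.282 + 0.674 = 1.956.
δ = d·√(n/2) ⇒ d = δ/√(n/2) = 1.956/√(258/2) = 0.1722.

d ≈ 0.172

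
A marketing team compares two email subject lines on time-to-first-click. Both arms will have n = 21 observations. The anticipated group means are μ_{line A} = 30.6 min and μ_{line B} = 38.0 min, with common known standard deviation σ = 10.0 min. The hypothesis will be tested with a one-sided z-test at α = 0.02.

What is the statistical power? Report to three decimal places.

Standardized effect: d = |μ_{line A} − μ_{line B}| / σ = |30.6 − 38.0| / 10.0 = 0.7400
Noncentrality parameter: λ = d·√(n/2) = 0.7400 × √(21/2) = 2.3979
Critical value for a one-sided test at α = 0.02: z_α = 2.054.
Power = Φ(λ − 2.054) = Φ(0.344) = 0.6346.

Power ≈ 0.635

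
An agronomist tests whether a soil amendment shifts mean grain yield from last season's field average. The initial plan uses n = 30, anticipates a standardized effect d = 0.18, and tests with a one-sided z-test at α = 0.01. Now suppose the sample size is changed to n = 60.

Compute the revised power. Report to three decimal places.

With n = 60: δ = d·√n = 0.18 × √60 = 1.3943. Critical value z_{0.01} = 2.326.
Revised power = P(Z > 2.326 − δ) = Φ(-0.932) = 0.1756.

Power ≈ 0.176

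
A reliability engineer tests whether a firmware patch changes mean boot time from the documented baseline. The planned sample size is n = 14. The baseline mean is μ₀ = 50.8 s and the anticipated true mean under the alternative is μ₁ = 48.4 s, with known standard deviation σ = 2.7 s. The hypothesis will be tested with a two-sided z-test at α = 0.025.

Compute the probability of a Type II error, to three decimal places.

β ≈ 0.139

Standardized effect: d = |μ₁ − μ₀| / σ = |48.4 − 50.8| / 2.7 = 0.8889
Noncentrality parameter: δ = d·√n = 0.8889 × √14 = 3.3259
Critical value for a two-sided test at α = 0.025: z_{α/2} = 2.241.
Power = Φ(δ − 2.241) + Φ(−δ − 2.241) = Φ(1.085) + Φ(-5.567) = 0.8609 + 0.0000 = 0.8609.
Type II error: β = 1 − power = 1 − 0.8609 = 0.1391.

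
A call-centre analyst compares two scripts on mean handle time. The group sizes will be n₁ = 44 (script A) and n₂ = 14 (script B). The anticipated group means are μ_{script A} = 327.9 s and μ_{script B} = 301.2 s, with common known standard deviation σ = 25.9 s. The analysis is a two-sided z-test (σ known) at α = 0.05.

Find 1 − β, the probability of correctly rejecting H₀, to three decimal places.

Power ≈ 0.919

Standardized effect: d = |μ_{script A} − μ_{script B}| / σ = |327.9 − 301.2| / 25.9 = 1.0309
Noncentrality parameter: δ = d / √(1/n₁ + 1/n₂) = 1.0309 / √(1/44 + 1/14) = 3.3596
Two-sided α = 0.05 → critical value z_{0.025} = 1.960.
Power = Φ(δ − 1.960) + Φ(−δ − 1.960) = Φ(1.400) + Φ(-5.320) = 0.9192 + 0.0000 = 0.9192.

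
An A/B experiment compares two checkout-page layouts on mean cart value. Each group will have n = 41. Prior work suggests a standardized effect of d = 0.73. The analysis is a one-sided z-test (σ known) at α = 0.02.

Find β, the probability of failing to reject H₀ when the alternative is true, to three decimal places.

Noncentrality parameter: δ = d·√(n/2) = 0.73 × √(41/2) = 3.3052
Critical value for a one-sided test at α = 0.02: z_α = 2.054.
Power = P(Z > 2.054 − δ) = Φ(1.251) = 0.8946.
Type II error: β = 1 − power = 1 − 0.8946 = 0.1054.

β ≈ 0.105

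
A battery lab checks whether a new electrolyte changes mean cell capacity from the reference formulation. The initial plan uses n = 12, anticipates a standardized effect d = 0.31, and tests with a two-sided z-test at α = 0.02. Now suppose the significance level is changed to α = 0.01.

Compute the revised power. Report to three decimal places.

Power ≈ 0.067

δ = d·√n = 0.31 × √12 = 1.0739 (unchanged). New critical value: z_{0.005} = 2.576.
Revised power = Φ(δ − 2.576) + Φ(−δ − 2.576) = Φ(-1.502) + Φ(-3.650) = 0.0666 + 0.0001 = 0.0667.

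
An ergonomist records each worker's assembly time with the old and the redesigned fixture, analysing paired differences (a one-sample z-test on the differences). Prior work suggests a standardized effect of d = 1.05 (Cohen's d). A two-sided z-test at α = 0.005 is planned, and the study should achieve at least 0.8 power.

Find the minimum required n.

n = 13

Set Φ(δ − 2.807) = 0.8; then δ − 2.807 = Φ⁻¹(0.8) = 0.842, giving δ = 3.649.
(The Φ(−δ − z_{α/2}) term is vanishingly small for δ > 0 and is dropped in the standard sample-size formula.)
δ = d·√n ⇒ n = (δ/d)² = (3.649 / 1.05)² = 12.07.
Rounding up, n = 13.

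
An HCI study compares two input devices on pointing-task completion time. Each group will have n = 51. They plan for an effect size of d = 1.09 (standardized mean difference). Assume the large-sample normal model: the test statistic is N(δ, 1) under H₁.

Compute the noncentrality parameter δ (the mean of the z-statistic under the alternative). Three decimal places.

δ = d·√(n/2) = 1.09 × √(51/2) = 5.5042

δ ≈ 5.504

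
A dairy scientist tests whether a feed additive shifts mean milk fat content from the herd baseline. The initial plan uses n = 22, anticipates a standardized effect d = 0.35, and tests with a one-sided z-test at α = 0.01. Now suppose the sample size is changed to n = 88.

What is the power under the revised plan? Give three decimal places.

With n = 88: δ = d·√n = 0.35 × √88 = 3.2833. Critical value z_{0.01} = 2.326.
Revised power = Φ(δ − 2.326) = Φ(0.957) = 0.8307.

Power ≈ 0.831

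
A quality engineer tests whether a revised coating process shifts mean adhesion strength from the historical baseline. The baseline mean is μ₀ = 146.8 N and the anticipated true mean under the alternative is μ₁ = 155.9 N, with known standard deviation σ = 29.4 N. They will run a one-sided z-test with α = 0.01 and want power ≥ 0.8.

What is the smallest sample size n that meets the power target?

Standardized effect: d = |μ₁ − μ₀| / σ = |155.9 − 146.8| / 29.4 = 0.3095
For power 0.8 need Φ(δ − z_{0.01}) = 0.8, so δ = z_{0.01} + z_{0.20} = 2.326 + 0.842 = 3.168.
δ = d·√n ⇒ n = (δ/d)² = (3.168 / 0.3095)² = 104.75.
Round up to the next whole unit.

n = 105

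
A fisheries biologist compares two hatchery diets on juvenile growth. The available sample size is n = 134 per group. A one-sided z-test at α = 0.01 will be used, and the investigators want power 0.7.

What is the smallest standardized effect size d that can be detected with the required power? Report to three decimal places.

d ≈ 0.348

Need Φ(δ − 2.326) = 0.7, so δ = 2.326 + 0.524 = 2.851.
δ = d·√(n/2) ⇒ d = δ/√(n/2) = 2.851/√(134/2) = 0.3483.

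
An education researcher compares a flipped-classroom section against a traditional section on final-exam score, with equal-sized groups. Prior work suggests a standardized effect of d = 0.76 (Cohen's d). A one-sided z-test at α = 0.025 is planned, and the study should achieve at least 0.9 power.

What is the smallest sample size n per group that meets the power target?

Set Φ(δ − 1.960) = 0.9; then δ − 1.960 = Φ⁻¹(0.9) = 1.282, giving δ = 3.242.
δ = d·√(n/2) ⇒ n = 2(δ/d)² = 2 × (3.242 / 0.76)² = 36.38.
Rounding up, n = 37 per group.

n = 37 per group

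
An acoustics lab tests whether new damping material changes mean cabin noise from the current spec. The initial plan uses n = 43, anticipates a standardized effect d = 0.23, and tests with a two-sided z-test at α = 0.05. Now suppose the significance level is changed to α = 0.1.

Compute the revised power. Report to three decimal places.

Power ≈ 0.446

δ = d·√n = 0.23 × √43 = 1.5082 (unchanged). New critical value: z_{0.05} = 1.645.
Revised power = Φ(δ − 1.645) + Φ(−δ − 1.645) = Φ(-0.137) + Φ(-3.153) = 0.4457 + 0.0008 = 0.4465.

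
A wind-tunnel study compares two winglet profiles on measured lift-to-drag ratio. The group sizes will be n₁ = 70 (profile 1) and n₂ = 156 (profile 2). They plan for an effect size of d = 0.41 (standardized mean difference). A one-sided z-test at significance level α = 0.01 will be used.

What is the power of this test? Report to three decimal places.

Noncentrality parameter: λ = d / √(1/n₁ + 1/n₂) = 0.41 / √(1/70 + 1/156) = 2.8500
Critical value for a one-sided test at α = 0.01: z_α = 2.326.
Power = P(Z > 2.326 − λ) = Φ(0.524) = 0.6997.

Power ≈ 0.700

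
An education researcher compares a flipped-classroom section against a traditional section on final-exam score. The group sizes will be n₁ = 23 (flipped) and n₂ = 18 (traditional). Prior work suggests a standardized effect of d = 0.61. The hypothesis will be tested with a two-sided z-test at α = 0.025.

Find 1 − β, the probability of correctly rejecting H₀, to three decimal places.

Power ≈ 0.381

Noncentrality parameter: δ = d / √(1/n₁ + 1/n₂) = 0.61 / √(1/23 + 1/18) = 1.9384
Two-sided α = 0.025 → critical value z_{0.0125} = 2.241.
Power = Φ(δ − 2.241) + Φ(−δ − 2.241) = Φ(-0.303) + Φ(-4.180) = 0.3809 + 0.0000 = 0.3809.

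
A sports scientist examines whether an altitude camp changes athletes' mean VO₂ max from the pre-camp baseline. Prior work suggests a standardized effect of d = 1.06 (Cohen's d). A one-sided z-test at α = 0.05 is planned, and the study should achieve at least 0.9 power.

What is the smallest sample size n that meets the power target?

Set Φ(δ − 1.645) = 0.9; then δ − 1.645 = Φ⁻¹(0.9) = 1.282, giving δ = 2.926.
δ = d·√n ⇒ n = (δ/d)² = (2.926 / 1.06)² = 7.62.
Rounding up, n = 8.

n = 8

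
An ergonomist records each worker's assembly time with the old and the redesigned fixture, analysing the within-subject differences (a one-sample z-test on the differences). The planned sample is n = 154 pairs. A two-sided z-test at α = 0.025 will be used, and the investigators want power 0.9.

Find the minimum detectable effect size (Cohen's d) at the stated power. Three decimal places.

Need Φ(δ − 2.241) = 0.9, so δ = 2.241 + 1.282 = 3.523.
(Lower-tail contribution to power is negligible for δ > 0.)
δ = d·√n ⇒ d = δ/√n = 3.523/√154 = 0.2839.

d ≈ 0.284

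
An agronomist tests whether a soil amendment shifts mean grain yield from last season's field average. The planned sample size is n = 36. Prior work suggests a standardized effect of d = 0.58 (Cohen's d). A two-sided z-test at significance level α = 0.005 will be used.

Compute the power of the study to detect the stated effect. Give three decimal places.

Power ≈ 0.750

Noncentrality parameter: δ = d·√n = 0.58 × √36 = 3.4800
Critical value for a two-sided test at α = 0.005: z_{α/2} = 2.807.
Power = Φ(δ − 2.807) + Φ(−δ − 2.807) = Φ(0.673) + Φ(-6.287) = 0.7495 + 0.0000 = 0.7495.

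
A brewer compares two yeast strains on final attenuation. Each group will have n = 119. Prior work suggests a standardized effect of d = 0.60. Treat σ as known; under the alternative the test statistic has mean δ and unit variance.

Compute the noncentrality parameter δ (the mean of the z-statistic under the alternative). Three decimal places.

δ ≈ 4.628

The noncentrality parameter scales effect size by the design's sample-size factor: δ = d·√(n/2) = 0.60 × √(119/2) = 4.6282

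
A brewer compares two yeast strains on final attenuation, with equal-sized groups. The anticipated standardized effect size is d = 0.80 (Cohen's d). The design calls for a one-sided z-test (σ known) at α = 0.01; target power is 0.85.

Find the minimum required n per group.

n = 36 per group

Set Φ(δ − 2.326) = 0.85; then δ − 2.326 = Φ⁻¹(0.85) = 1.036, giving δ = 3.363.
δ = d·√(n/2) ⇒ n = 2(δ/d)² = 2 × (3.363 / 0.80)² = 35.34.
Round up to the next whole unit.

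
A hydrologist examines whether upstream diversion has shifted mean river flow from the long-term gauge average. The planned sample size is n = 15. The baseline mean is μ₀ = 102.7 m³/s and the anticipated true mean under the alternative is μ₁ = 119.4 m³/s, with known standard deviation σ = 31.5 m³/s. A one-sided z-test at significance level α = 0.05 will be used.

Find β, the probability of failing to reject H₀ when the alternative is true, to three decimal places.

Standardized effect: d = |μ₁ − μ₀| / σ = |119.4 − 102.7| / 31.5 = 0.5302
Noncentrality parameter: λ = d·√n = 0.5302 × √15 = 2.0533
Critical value for a one-sided test at α = 0.05: z_α = 1.645.
Power = P(Z > 1.645 − λ) = Φ(0.408) = 0.6585.
Type II error: β = 1 − power = 1 − 0.6585 = 0.3415.

β ≈ 0.341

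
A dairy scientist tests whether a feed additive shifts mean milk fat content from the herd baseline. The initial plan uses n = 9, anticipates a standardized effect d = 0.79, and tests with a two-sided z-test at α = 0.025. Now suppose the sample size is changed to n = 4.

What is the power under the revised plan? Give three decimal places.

With n = 4: δ = d·√n = 0.79 × √4 = 1.5800. Critical value z_{0.0125} = 2.241.
Revised power = Φ(δ − 2.241) + Φ(−δ − 2.241) = Φ(-0.661) + Φ(-3.821) = 0.2542 + 0.0001 = 0.2542.

Power ≈ 0.254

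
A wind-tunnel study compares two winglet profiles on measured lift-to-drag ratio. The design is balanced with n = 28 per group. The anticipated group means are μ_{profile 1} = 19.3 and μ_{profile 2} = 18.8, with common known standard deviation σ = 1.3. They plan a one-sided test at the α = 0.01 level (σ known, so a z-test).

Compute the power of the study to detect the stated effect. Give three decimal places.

Power ≈ 0.187

Standardized effect: d = |μ_{profile 1} − μ_{profile 2}| / σ = |19.3 − 18.8| / 1.3 = 0.3846
Noncentrality parameter: δ = d·√(n/2) = 0.3846 × √(28/2) = 1.4391
Critical value for a one-sided test at α = 0.01: z_α = 2.326.
Power = Φ(δ − 2.326) = Φ(-0.887) = 0.1875.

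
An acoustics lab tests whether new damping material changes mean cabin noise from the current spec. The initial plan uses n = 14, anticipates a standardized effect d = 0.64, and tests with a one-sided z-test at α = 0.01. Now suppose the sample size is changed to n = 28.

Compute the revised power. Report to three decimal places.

With n = 28: δ = d·√n = 0.64 × √28 = 3.3866. Critical value z_{0.01} = 2.326.
Revised power = Φ(δ − 2.326) = Φ(1.060) = 0.8555.

Power ≈ 0.855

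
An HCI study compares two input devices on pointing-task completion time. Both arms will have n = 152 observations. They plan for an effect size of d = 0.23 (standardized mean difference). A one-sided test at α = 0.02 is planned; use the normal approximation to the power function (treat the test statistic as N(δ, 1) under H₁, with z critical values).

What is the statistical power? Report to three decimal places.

Noncentrality parameter: λ = d·√(n/2) = 0.23 × √(152/2) = 2.0051
Critical value for a one-sided test at α = 0.02: z_α = 2.054.
Power = Φ(λ − 2.054) = Φ(-0.049) = 0.4806.

Power ≈ 0.481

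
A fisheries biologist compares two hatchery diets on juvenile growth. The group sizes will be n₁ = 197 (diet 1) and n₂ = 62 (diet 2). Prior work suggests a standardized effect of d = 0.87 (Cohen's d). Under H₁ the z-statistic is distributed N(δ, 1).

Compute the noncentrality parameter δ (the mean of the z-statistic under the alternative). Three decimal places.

δ ≈ 5.974

The noncentrality parameter scales effect size by the design's sample-size factor: δ = d / √(1/n₁ + 1/n₂) = 0.87 / √(1/197 + 1/62) = 5.9745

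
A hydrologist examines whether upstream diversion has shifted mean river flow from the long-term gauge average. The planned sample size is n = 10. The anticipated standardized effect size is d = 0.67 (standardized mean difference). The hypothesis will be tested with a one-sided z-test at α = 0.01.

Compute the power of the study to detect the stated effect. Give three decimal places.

Power ≈ 0.418

Noncentrality parameter: δ = d·√n = 0.67 × √10 = 2.1187
One-sided α = 0.01 → critical value z_{0.01} = 2.326.
Power = Φ(δ − 2.326) = Φ(-0.208) = 0.4178.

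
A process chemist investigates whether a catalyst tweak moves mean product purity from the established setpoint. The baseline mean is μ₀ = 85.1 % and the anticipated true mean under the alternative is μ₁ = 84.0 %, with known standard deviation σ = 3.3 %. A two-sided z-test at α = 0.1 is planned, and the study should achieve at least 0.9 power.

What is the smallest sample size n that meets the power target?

n = 78

Standardized effect: d = |μ₁ − μ₀| / σ = |84.0 − 85.1| / 3.3 = 0.3333
Set Φ(δ − 1.645) = 0.9; then δ − 1.645 = Φ⁻¹(0.9) = 1.282, giving δ = 2.926.
(Ignoring the negligible lower-tail rejection probability gives the usual closed-form inversion.)
δ = d·√n ⇒ n = (δ/d)² = (2.926 / 0.3333)² = 77.07.
Rounding up, n = 78.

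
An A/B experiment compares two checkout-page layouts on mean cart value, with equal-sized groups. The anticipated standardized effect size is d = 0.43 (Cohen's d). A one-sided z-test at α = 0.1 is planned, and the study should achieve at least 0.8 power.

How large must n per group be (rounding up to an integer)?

n = 49 per group

For power 0.8 need Φ(δ − z_{0.1}) = 0.8, so δ = z_{0.1} + z_{0.20} = 1.282 + 0.842 = 2.123.
δ = d·√(n/2) ⇒ n = 2(δ/d)² = 2 × (2.123 / 0.43)² = 48.76.
Rounding up, n = 49 per group.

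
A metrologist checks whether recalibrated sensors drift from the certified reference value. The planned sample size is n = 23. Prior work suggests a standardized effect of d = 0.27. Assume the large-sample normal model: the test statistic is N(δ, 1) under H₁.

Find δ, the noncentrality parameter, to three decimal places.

The noncentrality parameter scales effect size by the design's sample-size factor: δ = d·√n = 0.27 × √23 = 1.2949

δ ≈ 1.295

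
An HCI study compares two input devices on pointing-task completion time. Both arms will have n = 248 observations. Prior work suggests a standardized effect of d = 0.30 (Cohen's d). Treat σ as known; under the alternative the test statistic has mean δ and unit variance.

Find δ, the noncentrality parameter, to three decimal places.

δ ≈ 3.341

δ = d·√(n/2) = 0.30 × √(248/2) = 3.3407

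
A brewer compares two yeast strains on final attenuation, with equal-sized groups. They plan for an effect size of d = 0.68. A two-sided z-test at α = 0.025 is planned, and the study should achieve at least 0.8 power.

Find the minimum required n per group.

n = 42 per group

Set Φ(δ − 2.241) = 0.8; then δ − 2.241 = Φ⁻¹(0.8) = 0.842, giving δ = 3.083.
(Ignoring the negligible lower-tail rejection probability gives the usual closed-form inversion.)
δ = d·√(n/2) ⇒ n = 2(δ/d)² = 2 × (3.083 / 0.68)² = 41.11.
Rounding up, n = 42 per group.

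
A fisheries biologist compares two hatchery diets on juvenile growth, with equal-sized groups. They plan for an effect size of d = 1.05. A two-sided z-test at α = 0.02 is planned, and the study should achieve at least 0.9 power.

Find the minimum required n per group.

For power 0.9 need Φ(δ − z_{0.01}) = 0.9, so δ = z_{0.01} + z_{0.10} = 2.326 + 1.282 = 3.608.
(For δ > 0 the lower-tail rejection region contributes negligibly to power, so the one-term inversion is standard.)
δ = d·√(n/2) ⇒ n = 2(δ/d)² = 2 × (3.608 / 1.05)² = 23.61.
Rounding up, n = 24 per group.

n = 24 per group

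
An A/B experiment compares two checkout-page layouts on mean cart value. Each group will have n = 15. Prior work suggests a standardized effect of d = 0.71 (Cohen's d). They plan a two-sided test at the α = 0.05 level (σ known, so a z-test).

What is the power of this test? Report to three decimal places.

Noncentrality parameter: λ = d·√(n/2) = 0.71 × √(15/2) = 1.9444
Two-sided α = 0.05 → critical value z_{0.025} = 1.960.
Power = Φ(λ − 1.960) + Φ(−λ − 1.960) = Φ(-0.016) + Φ(-3.904) = 0.4938 + 0.0000 = 0.4938.

Power ≈ 0.494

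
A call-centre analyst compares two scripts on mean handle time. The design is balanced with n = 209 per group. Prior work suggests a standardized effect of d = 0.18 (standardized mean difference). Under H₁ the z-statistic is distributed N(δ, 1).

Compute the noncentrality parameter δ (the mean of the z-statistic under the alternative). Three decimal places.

δ = d·√(n/2) = 0.18 × √(209/2) = 1.8401

δ ≈ 1.840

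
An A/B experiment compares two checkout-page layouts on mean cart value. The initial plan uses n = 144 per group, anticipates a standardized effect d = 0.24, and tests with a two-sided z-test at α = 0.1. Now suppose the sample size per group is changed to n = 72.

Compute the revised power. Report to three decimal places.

With n = 72 per group: δ = d·√(n/2) = 0.24 × √(72/2) = 1.4400. Critical value z_{0.05} = 1.645.
Revised power = Φ(δ − 1.645) + Φ(−δ − 1.645) = Φ(-0.205) + Φ(-3.085) = 0.4188 + 0.0010 = 0.4199.

Power ≈ 0.420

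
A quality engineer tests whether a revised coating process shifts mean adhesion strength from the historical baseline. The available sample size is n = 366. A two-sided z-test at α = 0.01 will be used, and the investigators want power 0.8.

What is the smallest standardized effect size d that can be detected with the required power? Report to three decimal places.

Required noncentrality: δ = z_{0.005} + z_{0.20} = 2.576 + 0.842 = 3.417.
(Lower-tail contribution to power is negligible for δ > 0.)
δ = d·√n ⇒ d = δ/√n = 3.417/√366 = 0.1786.

d ≈ 0.179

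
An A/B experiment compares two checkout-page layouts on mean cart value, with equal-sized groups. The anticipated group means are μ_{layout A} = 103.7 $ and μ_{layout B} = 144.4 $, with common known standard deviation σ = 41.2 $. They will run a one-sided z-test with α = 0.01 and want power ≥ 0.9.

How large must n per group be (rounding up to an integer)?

n = 27 per group

Standardized effect: d = |μ_{layout A} − μ_{layout B}| / σ = |103.7 − 144.4| / 41.2 = 0.9879
For power 0.9 need Φ(δ − z_{0.01}) = 0.9, so δ = z_{0.01} + z_{0.10} = 2.326 + 1.282 = 3.608.
δ = d·√(n/2) ⇒ n = 2(δ/d)² = 2 × (3.608 / 0.9879)² = 26.68.
Rounding up, n = 27 per group.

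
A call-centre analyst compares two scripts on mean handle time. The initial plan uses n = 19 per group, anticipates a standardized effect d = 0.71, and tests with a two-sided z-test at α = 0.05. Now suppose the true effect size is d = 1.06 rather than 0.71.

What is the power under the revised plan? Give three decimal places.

Power ≈ 0.904

With d = 1.06: δ = d·√(n/2) = 1.06 × √(19/2) = 3.2671. Critical value z_{0.025} = 1.960.
Revised power = Φ(δ − 1.960) + Φ(−δ − 1.960) = Φ(1.307) + Φ(-5.227) = 0.9044 + 0.0000 = 0.9044.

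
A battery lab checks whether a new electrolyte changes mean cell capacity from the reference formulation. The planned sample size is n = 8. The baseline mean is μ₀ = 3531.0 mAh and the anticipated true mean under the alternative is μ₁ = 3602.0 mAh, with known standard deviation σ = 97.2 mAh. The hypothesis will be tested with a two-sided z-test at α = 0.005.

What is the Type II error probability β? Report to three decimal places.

Standardized effect: d = |μ₁ − μ₀| / σ = |3602.0 − 3531.0| / 97.2 = 0.7305
Noncentrality parameter: δ = d·√n = 0.7305 × √8 = 2.0660
Two-sided α = 0.005 → critical value z_{0.0025} = 2.807.
Power = Φ(δ − 2.807) + Φ(−δ − 2.807) = Φ(-0.741) + Φ(-4.873) = 0.2293 + 0.0000 = 0.2293.
Type II error: β = 1 − power = 1 − 0.2293 = 0.7707.

β ≈ 0.771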